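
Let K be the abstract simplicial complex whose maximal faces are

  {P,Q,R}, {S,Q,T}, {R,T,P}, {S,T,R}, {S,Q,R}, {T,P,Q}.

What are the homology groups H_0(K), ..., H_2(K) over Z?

K has 5 vertices, 9 edges, 6 triangles.
rank ∂_0 = 0, rank ∂_1 = 4 ⇒ b_0 = 5 − 0 − 4 = 1; all invariant factors of ∂_1 are 1 so no torsion. So H_0 = Z.
rank ∂_1 = 4, rank ∂_2 = 5 ⇒ b_1 = 9 − 4 − 5 = 0; all invariant factors of ∂_2 are 1 so no torsion. So H_1 = 0.
rank ∂_2 = 5, rank ∂_3 = 0 ⇒ b_2 = 6 − 5 − 0 = 1. So H_2 = Z.

H_0 = Z,  H_1 = 0,  H_2 = Z.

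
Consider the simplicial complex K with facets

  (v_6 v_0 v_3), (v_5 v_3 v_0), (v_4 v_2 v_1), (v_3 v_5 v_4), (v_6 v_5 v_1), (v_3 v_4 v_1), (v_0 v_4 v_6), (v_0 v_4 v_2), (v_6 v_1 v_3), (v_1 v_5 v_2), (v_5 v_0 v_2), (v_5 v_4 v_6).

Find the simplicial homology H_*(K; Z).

We work with the vertex ordering v_0 < v_1 < v_2 < v_3 < v_4 < v_5 < v_6. The simplices of K, each written with vertices in increasing order, are:

  0-simplices (7): [v_0], [v_1], [v_2], [v_3], [v_4], [v_5], [v_6]
  1-simplices (18): (18 of them)
  2-simplices (12): (12 of them)

giving chain groups C_0 ≅ Z^7, C_1 ≅ Z^18, C_2 ≅ Z^12.

∂_1: C_1 → C_0 maps an edge to its endpoints' difference, ∂[p,q] = q − p. For instance
  ∂[v_4,v_5] = [v_5] − [v_4].
The 7×18 boundary matrix has rank 6 and Smith normal form diag(1,1,1,1,1,1).

The boundary map ∂_2: C_2 → C_1 sends each 2-simplex [p,q,r] to [q,r] − [p,r] + [p,q]. For instance
  ∂[v_0,v_3,v_6] = [v_3,v_6] − [v_0,v_6] + [v_0,v_3],
  ∂[v_1,v_2,v_5] = [v_2,v_5] − [v_1,v_5] + [v_1,v_2].
This gives a 18×12 integer matrix of rank 12; reducing to Smith normal form yields diagonal entries (1,1,1,1,1,1,1,1,1,1,1,2).

Computing H_k = (kernel of ∂_k) / (image of ∂_{k+1}):

  H_0: rank C_0 − rank ∂_1 = 7 − 6 = 1, and the invariant factors of ∂_1 are all 1, so H_0 = Z.
  H_1: rank ker ∂_1 − rank ∂_2 = (18 − 6) − 12 = 0, and ∂_2 has invariant factor 2 > 1, so H_1 = Z/2.
  H_2: rank ker ∂_2 − rank ∂_3 = (12 − 12) − 0 = 0, and there is no ∂_3, so H_2 = 0.

As a check, the Euler characteristic is 7 − 18 + 12 = 1, which agrees with 1 − 0 + 0 = 1.

H_0 ≅ Z,  H_1 ≅ Z/2,  H_2 = 0.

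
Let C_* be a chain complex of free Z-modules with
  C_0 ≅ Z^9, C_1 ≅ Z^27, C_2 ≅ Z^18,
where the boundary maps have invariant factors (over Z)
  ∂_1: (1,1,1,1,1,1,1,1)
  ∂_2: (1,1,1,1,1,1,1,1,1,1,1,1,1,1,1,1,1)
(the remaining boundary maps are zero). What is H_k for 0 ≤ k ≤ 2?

H_0: b_0 = 9 − 0 − 8 = 1; torsion from ∂_1 factors > 1: none. So H_0 = Z.
H_1: b_1 = 27 − 8 − 17 = 2; torsion from ∂_2 factors > 1: none. So H_1 = Z^2.
H_2: b_2 = 18 − 17 − 0 = 1; torsion from ∂_3 factors > 1: none. So H_2 = Z.

H_0 = Z,  H_1 = Z^2,  H_2 = Z.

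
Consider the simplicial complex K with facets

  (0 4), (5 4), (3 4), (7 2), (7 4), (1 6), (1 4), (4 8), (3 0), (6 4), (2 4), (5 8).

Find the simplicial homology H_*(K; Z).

We work with the vertex ordering 0 < 1 < 2 < 3 < 4 < 5 < 6 < 7 < 8. The simplices of K, each written with vertices in increasing order, are:

  0-simplices (9): [0], [1], [2], [3], [4], [5], [6], [7], [8]
  1-simplices (12): [0,3], [0,4], [1,4], [1,6], [2,4], [2,7], [3,4], [4,5], [4,6], [4,7], [4,8], [5,8]

giving chain groups C_0 ≅ Z^9, C_1 ≅ Z^12.

∂_1: C_1 → C_0 sends each edge [p,q] (with p < q) to q − p. For instance
  ∂[0,4] = [4] − [0].
The 9×12 boundary matrix has rank 8 and Smith normal form diag(1,1,1,1,1,1,1,1).

Now H_k = ker ∂_k / im ∂_{k+1}, so:

  H_0: rank C_0 − rank ∂_1 = 9 − 8 = 1, and the invariant factors of ∂_1 are all 1, so H_0 ≅ Z.
  H_1: rank ker ∂_1 − rank ∂_2 = (12 − 8) − 0 = 4, and there is no ∂_2, so H_1 ≅ Z^4.

As a check, the Euler characteristic is 9 − 12 = -3, which agrees with 1 − 4 = -3.

H_0 = Z,  H_1 = Z^4.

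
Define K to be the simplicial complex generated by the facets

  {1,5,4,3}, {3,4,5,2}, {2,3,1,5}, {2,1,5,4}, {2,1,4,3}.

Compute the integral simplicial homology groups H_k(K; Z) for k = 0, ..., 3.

H_0 ≅ Z,  H_1 = 0,  H_2 = 0,  H_3 ≅ Z.

K has 5 vertices, 10 edges, 10 triangles, 5 3-simplices.
rank ∂_0 = 0, rank ∂_1 = 4 ⇒ b_0 = 5 − 0 − 4 = 1; all invariant factors of ∂_1 are 1 so no torsion. So H_0 = Z.
rank ∂_1 = 4, rank ∂_2 = 6 ⇒ b_1 = 10 − 4 − 6 = 0; all invariant factors of ∂_2 are 1 so no torsion. So H_1 = 0.
rank ∂_2 = 6, rank ∂_3 = 4 ⇒ b_2 = 10 − 6 − 4 = 0; all invariant factors of ∂_3 are 1 so no torsion. So H_2 = 0.
rank ∂_3 = 4, rank ∂_4 = 0 ⇒ b_3 = 5 − 4 − 0 = 1. So H_3 = Z.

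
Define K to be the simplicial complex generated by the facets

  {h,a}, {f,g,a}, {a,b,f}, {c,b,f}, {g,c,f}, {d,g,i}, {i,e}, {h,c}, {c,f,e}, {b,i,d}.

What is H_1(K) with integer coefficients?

Fix the vertex order a < b < c < d < e < f < g < h < i and write every simplex with vertices in increasing order. Then dim K = 2 and the simplices of K are:

  0-simplices (9): a, b, c, d, e, f, g, h, i
  1-simplices (18): ab, af, ag, ah, bc, bd, bf, bi, ce, cf, cg, ch, dg, di, ef, ei, fg, gi
  2-simplices (7): abf, afg, bcf, bdi, cef, cfg, dgi

Hence C_0 ≅ Z^9, C_1 ≅ Z^18, C_2 ≅ Z^7.

Boundary ∂_1: C_1 → C_0 maps an edge to its endpoints' difference, ∂[p,q] = q − p. For instance
  ∂dg = g − d.
As a 9×18 matrix over Z this has rank 8, with invariant factors (1,1,1,1,1,1,1,1).

Boundary ∂_2: C_2 → C_1 acts by ∂[p,q,r] = [q,r] − [p,r] + [p,q]. For instance
  ∂abf = bf − af + ab,
  ∂bcf = cf − bf + bc.
As a 18×7 matrix over Z this has rank 7, with invariant factors (1,1,1,1,1,1,1).

Computing H_k = (kernel of ∂_k) / (image of ∂_{k+1}):

  H_1: rank ker ∂_1 − rank ∂_2 = (18 − 8) − 7 = 3, and the invariant factors of ∂_2 are all 1, so H_1 ≅ Z^3.

H_1 = Z^3.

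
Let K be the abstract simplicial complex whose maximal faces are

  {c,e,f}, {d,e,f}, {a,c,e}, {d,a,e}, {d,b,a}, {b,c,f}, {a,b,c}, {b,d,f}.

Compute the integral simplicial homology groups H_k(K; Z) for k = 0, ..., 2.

H_0 = Z,  H_1 = 0,  H_2 = Z.

We work with the vertex ordering a < b < c < d < e < f. The simplices of K, each written with vertices in increasing order, are:

  0-simplices (6): a, b, c, d, e, f
  1-simplices (12): ab, ac, ad, ae, bc, bd, bf, ce, cf, de, df, ef
  2-simplices (8): abc, abd, ace, ade, bcf, bdf, cef, def

Hence C_0 ≅ Z^6, C_1 ≅ Z^12, C_2 ≅ Z^8.

The boundary map ∂_1: C_1 → C_0 is given by ∂[p,q] = [q] − [p]. For instance
  ∂ae = e − a.
The 6×12 boundary matrix has rank 5 and Smith normal form diag(1,1,1,1,1).

Boundary ∂_2: C_2 → C_1 maps a triangle to the signed sum of its edges. For instance
  ∂bdf = df − bf + bd,
  ∂bcf = cf − bf + bc.
The resulting 12×8 matrix has rank 7, and its Smith normal form has invariant factors (1,1,1,1,1,1,1).

Computing H_k = (kernel of ∂_k) / (image of ∂_{k+1}):

  H_0: rank C_0 − rank ∂_1 = 6 − 5 = 1, and the invariant factors of ∂_1 are all 1, so H_0 ≅ Z.
  H_1: rank ker ∂_1 − rank ∂_2 = (12 − 5) − 7 = 0, and the invariant factors of ∂_2 are all 1, so H_1 ≅ 0.
  H_2: rank ker ∂_2 − rank ∂_3 = (8 − 7) − 0 = 1, and there is no ∂_3, so H_2 ≅ Z.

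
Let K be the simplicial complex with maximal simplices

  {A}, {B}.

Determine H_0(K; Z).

Take the total order A < B on the vertex set. Then K (dimension 0) consists of the simplices:

  0-simplices (2): A, B

Hence C_0 ≅ Z^2.

Reading off H_k = ker ∂_k / im ∂_{k+1}:

  H_0: rank C_0 − rank ∂_1 = 2 − 0 = 2, and there is no ∂_1, so H_0 ≅ Z^2.

(K is a triangulation of a set of 2 points.)

H_0 = Z^2.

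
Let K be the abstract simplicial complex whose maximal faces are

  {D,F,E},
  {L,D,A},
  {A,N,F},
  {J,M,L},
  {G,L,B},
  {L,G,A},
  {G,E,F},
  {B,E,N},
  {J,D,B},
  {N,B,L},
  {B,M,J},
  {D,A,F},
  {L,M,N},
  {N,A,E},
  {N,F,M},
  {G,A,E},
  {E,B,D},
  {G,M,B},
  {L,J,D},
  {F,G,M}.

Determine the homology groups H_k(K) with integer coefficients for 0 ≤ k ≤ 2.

K has 10 vertices, 30 edges, 20 triangles.
rank ∂_0 = 0, rank ∂_1 = 9 ⇒ b_0 = 10 − 0 − 9 = 1; all invariant factors of ∂_1 are 1 so no torsion. So H_0 ≅ Z.
rank ∂_1 = 9, rank ∂_2 = 20 ⇒ b_1 = 30 − 9 − 20 = 1; ∂_2 has invariant factor(s) [2] giving torsion. So H_1 ≅ Z ⊕ Z_2.
rank ∂_2 = 20, rank ∂_3 = 0 ⇒ b_2 = 20 − 20 − 0 = 0. So H_2 ≅ 0.

H_0 ≅ Z,  H_1 ≅ Z ⊕ Z_2,  H_2 = 0.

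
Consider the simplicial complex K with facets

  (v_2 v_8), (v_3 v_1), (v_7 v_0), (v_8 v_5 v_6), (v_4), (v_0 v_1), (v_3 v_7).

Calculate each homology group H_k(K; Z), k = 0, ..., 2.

H_0 ≅ Z^3,  H_1 ≅ Z,  H_2 = 0.

We work with the vertex ordering v_0 < v_1 < v_2 < v_3 < v_4 < v_5 < v_6 < v_7 < v_8. The simplices of K, each written with vertices in increasing order, are:

  0-simplices (9): [v_0], [v_1], [v_2], [v_3], [v_4], [v_5], [v_6], [v_7], [v_8]
  1-simplices (8): [v_0,v_1], [v_0,v_7], [v_1,v_3], [v_2,v_8], [v_3,v_7], [v_5,v_6], [v_5,v_8], [v_6,v_8]
  2-simplices (1): [v_5,v_6,v_8]

giving chain groups C_0 ≅ Z^9, C_1 ≅ Z^8, C_2 ≅ Z^1.

The boundary map ∂_1: C_1 → C_0 sends each edge [p,q] (with p < q) to q − p. For instance
  ∂[v_0,v_7] = [v_7] − [v_0].
The 9×8 boundary matrix has rank 6 and Smith normal form diag(1,1,1,1,1,1).

Boundary ∂_2: C_2 → C_1 acts by ∂[p,q,r] = [q,r] − [p,r] + [p,q]. For instance
  ∂[v_5,v_6,v_8] = [v_6,v_8] − [v_5,v_8] + [v_5,v_6].
This gives a 8×1 integer matrix of rank 1; reducing to Smith normal form yields diagonal entries (1).

From H_k ≅ ker(∂_k) / im(∂_{k+1}) we obtain:

  H_0: rank C_0 − rank ∂_1 = 9 − 6 = 3, and the invariant factors of ∂_1 are all 1, so H_0 ≅ Z^3.
  H_1: rank ker ∂_1 − rank ∂_2 = (8 − 6) − 1 = 1, and the invariant factors of ∂_2 are all 1, so H_1 ≅ Z.
  H_2: rank ker ∂_2 − rank ∂_3 = (1 − 1) − 0 = 0, and there is no ∂_3, so H_2 ≅ 0.

As a check, the Euler characteristic is 9 − 8 + 1 = 2, which agrees with 3 − 1 + 0 = 2.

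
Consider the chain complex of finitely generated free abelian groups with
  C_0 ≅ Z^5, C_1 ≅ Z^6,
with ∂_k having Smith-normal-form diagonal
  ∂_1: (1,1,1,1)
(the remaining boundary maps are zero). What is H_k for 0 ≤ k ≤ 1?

H_0: b_0 = 5 − 0 − 4 = 1; torsion from ∂_1 factors > 1: none. So H_0 ≅ Z.
H_1: b_1 = 6 − 4 − 0 = 2; torsion from ∂_2 factors > 1: none. So H_1 ≅ Z^2.

H_0 ≅ Z,  H_1 ≅ Z^2.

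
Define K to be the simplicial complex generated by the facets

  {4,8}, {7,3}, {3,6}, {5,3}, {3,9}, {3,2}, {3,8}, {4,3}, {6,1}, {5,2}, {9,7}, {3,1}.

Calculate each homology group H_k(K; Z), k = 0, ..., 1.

H_0 = Z,  H_1 = Z^4.

Fix the vertex order 1 < 2 < 3 < 4 < 5 < 6 < 7 < 8 < 9 and write every simplex with vertices in increasing order. Then dim K = 1 and the simplices of K are:

  0-simplices (9): [1], [2], [3], [4], [5], [6], [7], [8], [9]
  1-simplices (12): [1,3], [1,6], [2,3], [2,5], [3,4], [3,5], [3,6], [3,7], [3,8], [3,9], [4,8], [7,9]

giving chain groups C_0 ≅ Z^9, C_1 ≅ Z^12.

∂_1: C_1 → C_0 sends each edge [p,q] (with p < q) to q − p. For instance
  ∂[4,8] = [8] − [4].
As a 9×12 matrix over Z this has rank 8, with invariant factors (1,1,1,1,1,1,1,1).

From H_k ≅ ker(∂_k) / im(∂_{k+1}) we obtain:

  H_0: rank C_0 − rank ∂_1 = 9 − 8 = 1, and the invariant factors of ∂_1 are all 1, so H_0 = Z.
  H_1: rank ker ∂_1 − rank ∂_2 = (12 − 8) − 0 = 4, and there is no ∂_2, so H_1 = Z^4.

As a check, the Euler characteristic is 9 − 12 = -3, which agrees with 1 − 4 = -3.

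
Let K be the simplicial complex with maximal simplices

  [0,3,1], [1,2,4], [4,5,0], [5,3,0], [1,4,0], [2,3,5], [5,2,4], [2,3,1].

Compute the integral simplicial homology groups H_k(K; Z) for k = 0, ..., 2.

K has 6 vertices, 12 edges, 8 triangles.
rank ∂_0 = 0, rank ∂_1 = 5 ⇒ b_0 = 6 − 0 − 5 = 1; all invariant factors of ∂_1 are 1 so no torsion. So H_0 = Z.
rank ∂_1 = 5, rank ∂_2 = 7 ⇒ b_1 = 12 − 5 − 7 = 0; all invariant factors of ∂_2 are 1 so no torsion. So H_1 = 0.
rank ∂_2 = 7, rank ∂_3 = 0 ⇒ b_2 = 8 − 7 − 0 = 1. So H_2 = Z.

H_0 ≅ Z,  H_1 = 0,  H_2 ≅ Z.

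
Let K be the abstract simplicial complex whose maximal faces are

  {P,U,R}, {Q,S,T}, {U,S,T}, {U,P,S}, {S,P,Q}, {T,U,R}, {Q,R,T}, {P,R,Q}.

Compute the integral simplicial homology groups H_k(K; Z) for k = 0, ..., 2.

Take the total order P < Q < R < S < T < U on the vertex set. Then K (dimension 2) consists of the simplices:

  0-simplices (6): P, Q, R, S, T, U
  1-simplices (12): PQ, PR, PS, PU, QR, QS, QT, RT, RU, ST, SU, TU
  2-simplices (8): PQR, PQS, PRU, PSU, QRT, QST, RTU, STU

so the chain groups are C_0 ≅ Z^6, C_1 ≅ Z^12, C_2 ≅ Z^8.

Boundary ∂_1: C_1 → C_0 sends each edge [p,q] (with p < q) to q − p.
As a 6×12 matrix over Z this has rank 5, with invariant factors (1,1,1,1,1).

The boundary map ∂_2: C_2 → C_1 maps a triangle to the signed sum of its edges. For instance
  ∂QST = ST − QT + QS,
  ∂STU = TU − SU + ST.
The resulting 12×8 matrix has rank 7, and its Smith normal form has invariant factors (1,1,1,1,1,1,1).

From H_k ≅ ker(∂_k) / im(∂_{k+1}) we obtain:

  H_0: rank C_0 − rank ∂_1 = 6 − 5 = 1, and the invariant factors of ∂_1 are all 1, so H_0 ≅ Z.
  H_1: rank ker ∂_1 − rank ∂_2 = (12 − 5) − 7 = 0, and the invariant factors of ∂_2 are all 1, so H_1 ≅ 0.
  H_2: rank ker ∂_2 − rank ∂_3 = (8 − 7) − 0 = 1, and there is no ∂_3, so H_2 ≅ Z.

As a check, the Euler characteristic is 6 − 12 + 8 = 2, which agrees with 1 − 0 + 1 = 2.

H_0 ≅ Z,  H_1 = 0,  H_2 ≅ Z.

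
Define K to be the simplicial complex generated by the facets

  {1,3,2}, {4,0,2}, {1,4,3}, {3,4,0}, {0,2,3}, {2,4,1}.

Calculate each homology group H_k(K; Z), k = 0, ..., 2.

H_0 = Z,  H_1 = 0,  H_2 = Z.

We work with the vertex ordering 0 < 1 < 2 < 3 < 4. The simplices of K, each written with vertices in increasing order, are:

  0-simplices (5): [0], [1], [2], [3], [4]
  1-simplices (9): [0,2], [0,3], [0,4], [1,2], [1,3], [1,4], [2,3], [2,4], [3,4]
  2-simplices (6): [0,2,3], [0,2,4], [0,3,4], [1,2,3], [1,2,4], [1,3,4]

giving chain groups C_0 ≅ Z^5, C_1 ≅ Z^9, C_2 ≅ Z^6.

Boundary ∂_1: C_1 → C_0 is given by ∂[p,q] = [q] − [p]. For instance
  ∂[2,3] = [3] − [2].
As a 5×9 matrix over Z this has rank 4, with invariant factors (1,1,1,1).

The boundary map ∂_2: C_2 → C_1 maps a triangle to the signed sum of its edges. For instance
  ∂[1,2,3] = [2,3] − [1,3] + [1,2],
  ∂[0,3,4] = [3,4] − [0,4] + [0,3].
The 9×6 boundary matrix has rank 5 and Smith normal form diag(1,1,1,1,1).

Computing H_k = (kernel of ∂_k) / (image of ∂_{k+1}):

  H_0: rank C_0 − rank ∂_1 = 5 − 4 = 1, and the invariant factors of ∂_1 are all 1, so H_0 ≅ Z.
  H_1: rank ker ∂_1 − rank ∂_2 = (9 − 4) − 5 = 0, and the invariant factors of ∂_2 are all 1, so H_1 ≅ 0.
  H_2: rank ker ∂_2 − rank ∂_3 = (6 − 5) − 0 = 1, and there is no ∂_3, so H_2 ≅ Z.

As a check, the Euler characteristic is 5 − 9 + 6 = 2, which agrees with 1 − 0 + 1 = 2.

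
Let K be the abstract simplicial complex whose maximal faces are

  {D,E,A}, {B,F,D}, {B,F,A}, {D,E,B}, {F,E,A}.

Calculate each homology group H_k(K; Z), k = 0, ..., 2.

H_0 ≅ Z,  H_1 ≅ Z,  H_2 = 0.

Order the vertices as A < B < D < E < F. Listing each simplex with vertices in this order, K has dimension 2 with simplices:

  0-simplices (5): A, B, D, E, F
  1-simplices (10): AB, AD, AE, AF, BD, BE, BF, DE, DF, EF
  2-simplices (5): ABF, ADE, AEF, BDE, BDF

so the chain groups are C_0 ≅ Z^5, C_1 ≅ Z^10, C_2 ≅ Z^5.

The boundary map ∂_1: C_1 → C_0 sends each edge [p,q] (with p < q) to q − p.
The 5×10 boundary matrix has rank 4 and Smith normal form diag(1,1,1,1).

∂_2: C_2 → C_1 acts by ∂[p,q,r] = [q,r] − [p,r] + [p,q]. For instance
  ∂ABF = BF − AF + AB,
  ∂ADE = DE − AE + AD.
The 10×5 boundary matrix has rank 5 and Smith normal form diag(1,1,1,1,1).

Reading off H_k = ker ∂_k / im ∂_{k+1}:

  H_0: rank C_0 − rank ∂_1 = 5 − 4 = 1, and the invariant factors of ∂_1 are all 1, so H_0 = Z.
  H_1: rank ker ∂_1 − rank ∂_2 = (10 − 4) − 5 = 1, and the invariant factors of ∂_2 are all 1, so H_1 = Z.
  H_2: rank ker ∂_2 − rank ∂_3 = (5 − 5) − 0 = 0, and there is no ∂_3, so H_2 = 0.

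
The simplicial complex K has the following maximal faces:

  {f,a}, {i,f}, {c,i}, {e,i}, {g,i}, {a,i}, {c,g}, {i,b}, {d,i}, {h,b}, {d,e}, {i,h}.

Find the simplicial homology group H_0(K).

Order the vertices as a < b < c < d < e < f < g < h < i. Listing each simplex with vertices in this order, K has dimension 1 with simplices:

  0-simplices (9): a, b, c, d, e, f, g, h, i
  1-simplices (12): af, ai, bh, bi, cg, ci, de, di, ei, fi, gi, hi

so the chain groups are C_0 ≅ Z^9, C_1 ≅ Z^12.

Boundary ∂_1: C_1 → C_0 is given by ∂[p,q] = [q] − [p]. For instance
  ∂ai = i − a.
The resulting 9×12 matrix has rank 8, and its Smith normal form has invariant factors (1,1,1,1,1,1,1,1).

Reading off H_k = ker ∂_k / im ∂_{k+1}:

  H_0: rank C_0 − rank ∂_1 = 9 − 8 = 1, and the invariant factors of ∂_1 are all 1, so H_0 ≅ Z.

(K is a triangulation of a wedge of 4 circles.)

H_0 = Z.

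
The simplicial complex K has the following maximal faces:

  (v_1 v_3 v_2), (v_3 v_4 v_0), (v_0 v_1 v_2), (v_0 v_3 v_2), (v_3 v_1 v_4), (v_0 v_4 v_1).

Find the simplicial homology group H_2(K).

H_2 = Z.

Take the total order v_0 < v_1 < v_2 < v_3 < v_4 on the vertex set. Then K (dimension 2) consists of the simplices:

  0-simplices (5): [v_0], [v_1], [v_2], [v_3], [v_4]
  1-simplices (9): [v_0,v_1], [v_0,v_2], [v_0,v_3], [v_0,v_4], [v_1,v_2], [v_1,v_3], [v_1,v_4], [v_2,v_3], [v_3,v_4]
  2-simplices (6): [v_0,v_1,v_2], [v_0,v_1,v_4], [v_0,v_2,v_3], [v_0,v_3,v_4], [v_1,v_2,v_3], [v_1,v_3,v_4]

Hence C_0 ≅ Z^5, C_1 ≅ Z^9, C_2 ≅ Z^6.

The boundary map ∂_1: C_1 → C_0 is given by ∂[p,q] = [q] − [p].
As a 5×9 matrix over Z this has rank 4, with invariant factors (1,1,1,1).

The boundary map ∂_2: C_2 → C_1 sends each 2-simplex [p,q,r] to [q,r] − [p,r] + [p,q]. For instance
  ∂[v_0,v_1,v_2] = [v_1,v_2] − [v_0,v_2] + [v_0,v_1],
  ∂[v_0,v_2,v_3] = [v_2,v_3] − [v_0,v_3] + [v_0,v_2].
As a 9×6 matrix over Z this has rank 5, with invariant factors (1,1,1,1,1).

From H_k ≅ ker(∂_k) / im(∂_{k+1}) we obtain:

  H_2: rank ker ∂_2 − rank ∂_3 = (6 − 5) − 0 = 1, and there is no ∂_3, so H_2 = Z.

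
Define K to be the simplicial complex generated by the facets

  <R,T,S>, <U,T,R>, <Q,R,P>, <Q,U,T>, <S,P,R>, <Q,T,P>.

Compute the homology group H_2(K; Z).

Fix the vertex order P < Q < R < S < T < U and write every simplex with vertices in increasing order. Then dim K = 2 and the simplices of K are:

  0-simplices (6): P, Q, R, S, T, U
  1-simplices (12): PQ, PR, PS, PT, QR, QT, QU, RS, RT, RU, ST, TU
  2-simplices (6): PQR, PQT, PRS, QTU, RST, RTU

Hence C_0 ≅ Z^6, C_1 ≅ Z^12, C_2 ≅ Z^6.

The boundary map ∂_1: C_1 → C_0 sends each edge [p,q] (with p < q) to q − p.
The 6×12 boundary matrix has rank 5 and Smith normal form diag(1,1,1,1,1).

Boundary ∂_2: C_2 → C_1 sends each 2-simplex [p,q,r] to [q,r] − [p,r] + [p,q]. For instance
  ∂PQR = QR − PR + PQ,
  ∂PQT = QT − PT + PQ.
The 12×6 boundary matrix has rank 6 and Smith normal form diag(1,1,1,1,1,1).

Reading off H_k = ker ∂_k / im ∂_{k+1}:

  H_2: rank ker ∂_2 − rank ∂_3 = (6 − 6) − 0 = 0, and there is no ∂_3, so H_2 ≅ 0.

H_2 = 0.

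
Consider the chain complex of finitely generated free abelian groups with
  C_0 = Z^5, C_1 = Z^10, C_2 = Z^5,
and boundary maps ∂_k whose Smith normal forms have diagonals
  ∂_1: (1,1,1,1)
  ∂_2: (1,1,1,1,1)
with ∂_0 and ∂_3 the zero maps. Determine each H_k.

H_0 ≅ Z,  H_1 ≅ Z,  H_2 = 0.

H_0: b_0 = 5 − 0 − 4 = 1; torsion from ∂_1 factors > 1: none. So H_0 ≅ Z.
H_1: b_1 = 10 − 4 − 5 = 1; torsion from ∂_2 factors > 1: none. So H_1 ≅ Z.
H_2: b_2 = 5 − 5 − 0 = 0; torsion from ∂_3 factors > 1: none. So H_2 ≅ 0.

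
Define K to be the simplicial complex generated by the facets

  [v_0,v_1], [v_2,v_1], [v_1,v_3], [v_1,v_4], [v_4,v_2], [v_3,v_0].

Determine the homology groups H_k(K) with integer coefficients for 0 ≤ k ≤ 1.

K has 5 vertices, 6 edges.
rank ∂_0 = 0, rank ∂_1 = 4 ⇒ b_0 = 5 − 0 − 4 = 1; all invariant factors of ∂_1 are 1 so no torsion. So H_0 ≅ Z.
rank ∂_1 = 4, rank ∂_2 = 0 ⇒ b_1 = 6 − 4 − 0 = 2. So H_1 ≅ Z^2.

H_0 = Z,  H_1 = Z^2.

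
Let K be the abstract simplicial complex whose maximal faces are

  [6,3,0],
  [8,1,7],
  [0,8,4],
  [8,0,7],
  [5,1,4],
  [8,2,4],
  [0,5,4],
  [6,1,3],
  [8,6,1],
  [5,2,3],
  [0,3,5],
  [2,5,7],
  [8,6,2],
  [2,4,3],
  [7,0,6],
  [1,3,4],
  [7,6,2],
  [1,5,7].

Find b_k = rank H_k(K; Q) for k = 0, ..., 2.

b_0 = 1, b_1 = 1, b_2 = 0.

Fix the vertex order 0 < 1 < 2 < 3 < 4 < 5 < 6 < 7 < 8 and write every simplex with vertices in increasing order. Then dim K = 2 and the simplices of K are:

  0-simplices (9): [0], [1], [2], [3], [4], [5], [6], [7], [8]
  1-simplices (27): (27 of them)
  2-simplices (18): [0,3,5], [0,3,6], [0,4,5], [0,4,8], [0,6,7], [0,7,8], [1,3,4], [1,3,6], [1,4,5], [1,5,7], [1,6,8], [1,7,8], [2,3,4], [2,3,5], [2,4,8], [2,5,7], [2,6,7], [2,6,8]

so the chain groups are C_0 ≅ Z^9, C_1 ≅ Z^27, C_2 ≅ Z^18.

∂_1: C_1 → C_0 sends each edge [p,q] (with p < q) to q − p. For instance
  ∂[1,8] = [8] − [1].
This gives a 9×27 integer matrix of rank 8; reducing to Smith normal form yields diagonal entries (1,1,1,1,1,1,1,1).

The boundary map ∂_2: C_2 → C_1 sends each 2-simplex [p,q,r] to [q,r] − [p,r] + [p,q]. For instance
  ∂[2,3,4] = [3,4] − [2,4] + [2,3],
  ∂[1,5,7] = [5,7] − [1,7] + [1,5].
The 27×18 boundary matrix has rank 18 and Smith normal form diag(1,1,1,1,1,1,1,1,1,1,1,1,1,1,1,1,1,2).

Computing H_k = (kernel of ∂_k) / (image of ∂_{k+1}):

  H_0: rank C_0 − rank ∂_1 = 9 − 8 = 1, and the invariant factors of ∂_1 are all 1, so H_0 = Z.
  H_1: rank ker ∂_1 − rank ∂_2 = (27 − 8) − 18 = 1, and ∂_2 has invariant factor 2 > 1, so H_1 = Z ⊕ Z_2.
  H_2: rank ker ∂_2 − rank ∂_3 = (18 − 18) − 0 = 0, and there is no ∂_3, so H_2 = 0.

As a check, the Euler characteristic is 9 − 27 + 18 = 0, which agrees with 1 − 1 + 0 = 0.

Hence the Betti numbers are b_0 = 1, b_1 = 1, b_2 = 0.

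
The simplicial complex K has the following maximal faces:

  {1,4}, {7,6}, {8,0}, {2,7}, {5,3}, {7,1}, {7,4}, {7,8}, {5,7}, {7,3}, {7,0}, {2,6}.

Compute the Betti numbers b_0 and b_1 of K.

b_0 = 1, b_1 = 4.

Order the vertices as 0 < 1 < 2 < 3 < 4 < 5 < 6 < 7 < 8. Listing each simplex with vertices in this order, K has dimension 1 with simplices:

  0-simplices (9): [0], [1], [2], [3], [4], [5], [6], [7], [8]
  1-simplices (12): [0,7], [0,8], [1,4], [1,7], [2,6], [2,7], [3,5], [3,7], [4,7], [5,7], [6,7], [7,8]

Hence C_0 ≅ Z^9, C_1 ≅ Z^12.

Boundary ∂_1: C_1 → C_0 sends each edge [p,q] (with p < q) to q − p.
This gives a 9×12 integer matrix of rank 8; reducing to Smith normal form yields diagonal entries (1,1,1,1,1,1,1,1).

From H_k ≅ ker(∂_k) / im(∂_{k+1}) we obtain:

  H_0: rank C_0 − rank ∂_1 = 9 − 8 = 1, and the invariant factors of ∂_1 are all 1, so H_0 = Z.
  H_1: rank ker ∂_1 − rank ∂_2 = (12 − 8) − 0 = 4, and there is no ∂_2, so H_1 = Z^4.

(K is a triangulation of a wedge of 4 circles.)

Hence the Betti numbers are b_0 = 1, b_1 = 4.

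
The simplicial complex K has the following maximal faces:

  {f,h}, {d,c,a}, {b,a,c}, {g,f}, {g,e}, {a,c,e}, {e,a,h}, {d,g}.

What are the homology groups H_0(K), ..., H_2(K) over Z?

We work with the vertex ordering a < b < c < d < e < f < g < h. The simplices of K, each written with vertices in increasing order, are:

  0-simplices (8): a, b, c, d, e, f, g, h
  1-simplices (13): ab, ac, ad, ae, ah, bc, cd, ce, dg, eg, eh, fg, fh
  2-simplices (4): abc, acd, ace, aeh

giving chain groups C_0 ≅ Z^8, C_1 ≅ Z^13, C_2 ≅ Z^4.

∂_1: C_1 → C_0 is given by ∂[p,q] = [q] − [p]. For instance
  ∂ah = h − a.
As a 8×13 matrix over Z this has rank 7, with invariant factors (1,1,1,1,1,1,1).

The boundary map ∂_2: C_2 → C_1 maps a triangle to the signed sum of its edges. For instance
  ∂abc = bc − ac + ab,
  ∂ace = ce − ae + ac.
As a 13×4 matrix over Z this has rank 4, with invariant factors (1,1,1,1).

Reading off H_k = ker ∂_k / im ∂_{k+1}:

  H_0: rank C_0 − rank ∂_1 = 8 − 7 = 1, and the invariant factors of ∂_1 are all 1, so H_0 = Z.
  H_1: rank ker ∂_1 − rank ∂_2 = (13 − 7) − 4 = 2, and the invariant factors of ∂_2 are all 1, so H_1 = Z^2.
  H_2: rank ker ∂_2 − rank ∂_3 = (4 − 4) − 0 = 0, and there is no ∂_3, so H_2 = 0.

H_0 = Z,  H_1 = Z^2,  H_2 = 0.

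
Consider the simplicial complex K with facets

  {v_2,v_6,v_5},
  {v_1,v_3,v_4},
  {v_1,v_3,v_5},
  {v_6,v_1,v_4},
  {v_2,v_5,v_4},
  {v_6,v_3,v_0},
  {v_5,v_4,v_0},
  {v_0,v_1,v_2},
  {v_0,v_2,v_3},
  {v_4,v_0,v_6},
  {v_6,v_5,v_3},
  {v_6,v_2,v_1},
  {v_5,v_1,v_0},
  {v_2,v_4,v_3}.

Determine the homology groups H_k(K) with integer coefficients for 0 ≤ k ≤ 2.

H_0 = Z,  H_1 = Z^2,  H_2 = Z.

Take the total order v_0 < v_1 < v_2 < v_3 < v_4 < v_5 < v_6 on the vertex set. Then K (dimension 2) consists of the simplices:

  0-simplices (7): [v_0], [v_1], [v_2], [v_3], [v_4], [v_5], [v_6]
  1-simplices (21): (21 of them)
  2-simplices (14): (14 of them)

Hence C_0 ≅ Z^7, C_1 ≅ Z^21, C_2 ≅ Z^14.

The boundary map ∂_1: C_1 → C_0 sends each edge [p,q] (with p < q) to q − p.
The 7×21 boundary matrix has rank 6 and Smith normal form diag(1,1,1,1,1,1).

The boundary map ∂_2: C_2 → C_1 sends each 2-simplex [p,q,r] to [q,r] − [p,r] + [p,q]. For instance
  ∂[v_2,v_5,v_6] = [v_5,v_6] − [v_2,v_6] + [v_2,v_5],
  ∂[v_0,v_4,v_5] = [v_4,v_5] − [v_0,v_5] + [v_0,v_4].
This gives a 21×14 integer matrix of rank 13; reducing to Smith normal form yields diagonal entries (1,1,1,1,1,1,1,1,1,1,1,1,1).

Now H_k = ker ∂_k / im ∂_{k+1}, so:

  H_0: rank C_0 − rank ∂_1 = 7 − 6 = 1, and the invariant factors of ∂_1 are all 1, so H_0 ≅ Z.
  H_1: rank ker ∂_1 − rank ∂_2 = (21 − 6) − 13 = 2, and the invariant factors of ∂_2 are all 1, so H_1 ≅ Z^2.
  H_2: rank ker ∂_2 − rank ∂_3 = (14 − 13) − 0 = 1, and there is no ∂_3, so H_2 ≅ Z.

As a check, the Euler characteristic is 7 − 21 + 14 = 0, which agrees with 1 − 2 + 1 = 0.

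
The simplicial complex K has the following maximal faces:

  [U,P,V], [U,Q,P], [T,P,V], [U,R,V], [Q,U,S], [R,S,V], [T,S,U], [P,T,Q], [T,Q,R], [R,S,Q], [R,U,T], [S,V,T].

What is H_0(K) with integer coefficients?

H_0 ≅ Z.

K has 7 vertices, 18 edges, 12 triangles.
rank ∂_0 = 0, rank ∂_1 = 6 ⇒ b_0 = 7 − 0 − 6 = 1; all invariant factors of ∂_1 are 1 so no torsion. So H_0 ≅ Z.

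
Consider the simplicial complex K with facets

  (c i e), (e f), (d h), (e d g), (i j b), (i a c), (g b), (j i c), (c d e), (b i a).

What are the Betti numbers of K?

Take the total order a < b < c < d < e < f < g < h < i < j on the vertex set. Then K (dimension 2) consists of the simplices:

  0-simplices (10): a, b, c, d, e, f, g, h, i, j
  1-simplices (17): ab, ac, ai, bg, bi, bj, cd, ce, ci, cj, de, dg, dh, ef, eg, ei, ij
  2-simplices (7): abi, aci, bij, cde, cei, cij, deg

so the chain groups are C_0 ≅ Z^10, C_1 ≅ Z^17, C_2 ≅ Z^7.

The boundary map ∂_1: C_1 → C_0 sends each edge [p,q] (with p < q) to q − p. For instance
  ∂ci = i − c.
As a 10×17 matrix over Z this has rank 9, with invariant factors (1,1,1,1,1,1,1,1,1).

The boundary map ∂_2: C_2 → C_1 maps a triangle to the signed sum of its edges. For instance
  ∂cde = de − ce + cd,
  ∂aci = ci − ai + ac.
The 17×7 boundary matrix has rank 7 and Smith normal form diag(1,1,1,1,1,1,1).

From H_k ≅ ker(∂_k) / im(∂_{k+1}) we obtain:

  H_0: rank C_0 − rank ∂_1 = 10 − 9 = 1, and the invariant factors of ∂_1 are all 1, so H_0 ≅ Z.
  H_1: rank ker ∂_1 − rank ∂_2 = (17 − 9) − 7 = 1, and the invariant factors of ∂_2 are all 1, so H_1 ≅ Z.
  H_2: rank ker ∂_2 − rank ∂_3 = (7 − 7) − 0 = 0, and there is no ∂_3, so H_2 ≅ 0.

Hence the Betti numbers are b_0 = 1, b_1 = 1, b_2 = 0.

b_0 = 1, b_1 = 1, b_2 = 0.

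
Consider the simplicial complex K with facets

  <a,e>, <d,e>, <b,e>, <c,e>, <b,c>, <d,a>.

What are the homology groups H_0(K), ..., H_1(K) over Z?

We work with the vertex ordering a < b < c < d < e. The simplices of K, each written with vertices in increasing order, are:

  0-simplices (5): a, b, c, d, e
  1-simplices (6): ad, ae, bc, be, ce, de

so the chain groups are C_0 ≅ Z^5, C_1 ≅ Z^6.

The boundary map ∂_1: C_1 → C_0 maps an edge to its endpoints' difference, ∂[p,q] = q − p.
As a 5×6 matrix over Z this has rank 4, with invariant factors (1,1,1,1).

From H_k ≅ ker(∂_k) / im(∂_{k+1}) we obtain:

  H_0: rank C_0 − rank ∂_1 = 5 − 4 = 1, and the invariant factors of ∂_1 are all 1, so H_0 = Z.
  H_1: rank ker ∂_1 − rank ∂_2 = (6 − 4) − 0 = 2, and there is no ∂_2, so H_1 = Z^2.

As a check, the Euler characteristic is 5 − 6 = -1, which agrees with 1 − 2 = -1.
(K is a triangulation of a wedge of 2 circles.)

H_0 = Z,  H_1 = Z^2.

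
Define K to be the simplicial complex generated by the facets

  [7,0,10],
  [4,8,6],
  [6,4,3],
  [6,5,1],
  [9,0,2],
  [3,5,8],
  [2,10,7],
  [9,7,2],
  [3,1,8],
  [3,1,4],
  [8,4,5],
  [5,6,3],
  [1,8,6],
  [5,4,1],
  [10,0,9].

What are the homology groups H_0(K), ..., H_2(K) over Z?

H_0 = Z^2,  H_1 = Z ⊕ Z/2Z,  H_2 = 0.

Order the vertices as 0 < 1 < 2 < 3 < 4 < 5 < 6 < 7 < 8 < 9 < 10. Listing each simplex with vertices in this order, K has dimension 2 with simplices:

  0-simplices (11): [0], [1], [2], [3], [4], [5], [6], [7], [8], [9], [10]
  1-simplices (25): (25 of them)
  2-simplices (15): [0,2,9], [0,7,10], [0,9,10], [1,3,4], [1,3,8], [1,4,5], [1,5,6], [1,6,8], [2,7,9], [2,7,10], [3,4,6], [3,5,6], [3,5,8], [4,5,8], [4,6,8]

Hence C_0 ≅ Z^11, C_1 ≅ Z^25, C_2 ≅ Z^15.

Boundary ∂_1: C_1 → C_0 sends each edge [p,q] (with p < q) to q − p. For instance
  ∂[3,6] = [6] − [3].
The 11×25 boundary matrix has rank 9 and Smith normal form diag(1,1,1,1,1,1,1,1,1).

The boundary map ∂_2: C_2 → C_1 sends each 2-simplex [p,q,r] to [q,r] − [p,r] + [p,q]. For instance
  ∂[0,7,10] = [7,10] − [0,10] + [0,7],
  ∂[2,7,9] = [7,9] − [2,9] + [2,7].
As a 25×15 matrix over Z this has rank 15, with invariant factors (1,1,1,1,1,1,1,1,1,1,1,1,1,1,2).

Reading off H_k = ker ∂_k / im ∂_{k+1}:

  H_0: rank C_0 − rank ∂_1 = 11 − 9 = 2, and the invariant factors of ∂_1 are all 1, so H_0 = Z^2.
  H_1: rank ker ∂_1 − rank ∂_2 = (25 − 9) − 15 = 1, and ∂_2 has invariant factor 2 > 1, so H_1 = Z ⊕ Z/2Z.
  H_2: rank ker ∂_2 − rank ∂_3 = (15 − 15) − 0 = 0, and there is no ∂_3, so H_2 = 0.

As a check, the Euler characteristic is 11 − 25 + 15 = 1, which agrees with 2 − 1 + 0 = 1.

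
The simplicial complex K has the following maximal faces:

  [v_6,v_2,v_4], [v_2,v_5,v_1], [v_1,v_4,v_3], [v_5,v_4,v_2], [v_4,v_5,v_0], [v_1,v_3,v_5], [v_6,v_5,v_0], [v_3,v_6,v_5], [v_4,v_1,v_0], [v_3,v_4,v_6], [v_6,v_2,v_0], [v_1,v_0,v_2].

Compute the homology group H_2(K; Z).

K has 7 vertices, 18 edges, 12 triangles.
rank ∂_2 = 12, rank ∂_3 = 0 ⇒ b_2 = 12 − 12 − 0 = 0. So H_2 ≅ 0.

H_2 = 0.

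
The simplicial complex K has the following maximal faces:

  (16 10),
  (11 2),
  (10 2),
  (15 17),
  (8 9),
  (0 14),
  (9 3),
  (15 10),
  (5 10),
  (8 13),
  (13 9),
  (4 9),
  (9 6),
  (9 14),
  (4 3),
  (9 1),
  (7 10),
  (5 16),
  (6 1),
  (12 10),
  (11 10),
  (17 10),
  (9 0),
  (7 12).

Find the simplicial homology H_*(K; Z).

Order the vertices as 0 < 1 < 2 < 3 < 4 < 5 < 6 < 7 < 8 < 9 < 10 < 11 < 12 < 13 < 14 < 15 < 16 < 17. Listing each simplex with vertices in this order, K has dimension 1 with simplices:

  0-simplices (18): [0], [1], [2], [3], [4], [5], [6], [7], [8], [9], [10], [11], [12], [13], [14], [15], [16], [17]
  1-simplices (24): (24 of them)

so the chain groups are C_0 ≅ Z^18, C_1 ≅ Z^24.

∂_1: C_1 → C_0 sends each edge [p,q] (with p < q) to q − p.
The resulting 18×24 matrix has rank 16, and its Smith normal form has invariant factors (1,1,1,1,1,1,1,1,1,1,1,1,1,1,1,1).

From H_k ≅ ker(∂_k) / im(∂_{k+1}) we obtain:

  H_0: rank C_0 − rank ∂_1 = 18 − 16 = 2, and the invariant factors of ∂_1 are all 1, so H_0 ≅ Z^2.
  H_1: rank ker ∂_1 − rank ∂_2 = (24 − 16) − 0 = 8, and there is no ∂_2, so H_1 ≅ Z^8.

(K is a triangulation of the disjoint union of a wedge of 4 circles and a wedge of 4 circles.)

H_0 = Z^2,  H_1 = Z^8.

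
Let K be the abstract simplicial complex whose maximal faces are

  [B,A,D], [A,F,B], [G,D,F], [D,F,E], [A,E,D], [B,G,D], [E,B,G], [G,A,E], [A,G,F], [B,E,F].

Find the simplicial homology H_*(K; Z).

H_0 ≅ Z,  H_1 ≅ Z/2,  H_2 = 0.

Fix the vertex order A < B < D < E < F < G and write every simplex with vertices in increasing order. Then dim K = 2 and the simplices of K are:

  0-simplices (6): A, B, D, E, F, G
  1-simplices (15): AB, AD, AE, AF, AG, BD, BE, BF, BG, DE, DF, DG, EF, EG, FG
  2-simplices (10): ABD, ABF, ADE, AEG, AFG, BDG, BEF, BEG, DEF, DFG

Hence C_0 ≅ Z^6, C_1 ≅ Z^15, C_2 ≅ Z^10.

∂_1: C_1 → C_0 sends each edge [p,q] (with p < q) to q − p.
The resulting 6×15 matrix has rank 5, and its Smith normal form has invariant factors (1,1,1,1,1).

The boundary map ∂_2: C_2 → C_1 maps a triangle to the signed sum of its edges. For instance
  ∂AFG = FG − AG + AF,
  ∂DFG = FG − DG + DF.
The resulting 15×10 matrix has rank 10, and its Smith normal form has invariant factors (1,1,1,1,1,1,1,1,1,2).

Computing H_k = (kernel of ∂_k) / (image of ∂_{k+1}):

  H_0: rank C_0 − rank ∂_1 = 6 − 5 = 1, and the invariant factors of ∂_1 are all 1, so H_0 ≅ Z.
  H_1: rank ker ∂_1 − rank ∂_2 = (15 − 5) − 10 = 0, and ∂_2 has invariant factor 2 > 1, so H_1 ≅ Z/2.
  H_2: rank ker ∂_2 − rank ∂_3 = (10 − 10) − 0 = 0, and there is no ∂_3, so H_2 ≅ 0.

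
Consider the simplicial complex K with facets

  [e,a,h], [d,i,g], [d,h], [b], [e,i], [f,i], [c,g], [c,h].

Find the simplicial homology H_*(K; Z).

H_0 ≅ Z^2,  H_1 ≅ Z^2,  H_2 = 0.

Fix the vertex order a < b < c < d < e < f < g < h < i and write every simplex with vertices in increasing order. Then dim K = 2 and the simplices of K are:

  0-simplices (9): a, b, c, d, e, f, g, h, i
  1-simplices (11): ae, ah, cg, ch, dg, dh, di, eh, ei, fi, gi
  2-simplices (2): aeh, dgi

giving chain groups C_0 ≅ Z^9, C_1 ≅ Z^11, C_2 ≅ Z^2.

The boundary map ∂_1: C_1 → C_0 maps an edge to its endpoints' difference, ∂[p,q] = q − p.
The resulting 9×11 matrix has rank 7, and its Smith normal form has invariant factors (1,1,1,1,1,1,1).

Boundary ∂_2: C_2 → C_1 maps a triangle to the signed sum of its edges. For instance
  ∂aeh = eh − ah + ae,
  ∂dgi = gi − di + dg.
The 11×2 boundary matrix has rank 2 and Smith normal form diag(1,1).

From H_k ≅ ker(∂_k) / im(∂_{k+1}) we obtain:

  H_0: rank C_0 − rank ∂_1 = 9 − 7 = 2, and the invariant factors of ∂_1 are all 1, so H_0 ≅ Z^2.
  H_1: rank ker ∂_1 − rank ∂_2 = (11 − 7) − 2 = 2, and the invariant factors of ∂_2 are all 1, so H_1 ≅ Z^2.
  H_2: rank ker ∂_2 − rank ∂_3 = (2 − 2) − 0 = 0, and there is no ∂_3, so H_2 ≅ 0.

As a check, the Euler characteristic is 9 − 11 + 2 = 0, which agrees with 2 − 2 + 0 = 0.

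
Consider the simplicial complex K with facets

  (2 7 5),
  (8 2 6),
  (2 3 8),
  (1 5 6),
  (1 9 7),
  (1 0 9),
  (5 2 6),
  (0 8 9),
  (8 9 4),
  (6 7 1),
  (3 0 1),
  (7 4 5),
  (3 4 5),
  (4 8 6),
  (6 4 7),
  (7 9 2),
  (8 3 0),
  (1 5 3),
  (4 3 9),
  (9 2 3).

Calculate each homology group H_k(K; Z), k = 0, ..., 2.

Take the total order 0 < 1 < 2 < 3 < 4 < 5 < 6 < 7 < 8 < 9 on the vertex set. Then K (dimension 2) consists of the simplices:

  0-simplices (10): [0], [1], [2], [3], [4], [5], [6], [7], [8], [9]
  1-simplices (30): (30 of them)
  2-simplices (20): (20 of them)

Hence C_0 ≅ Z^10, C_1 ≅ Z^30, C_2 ≅ Z^20.

∂_1: C_1 → C_0 maps an edge to its endpoints' difference, ∂[p,q] = q − p. For instance
  ∂[6,8] = [8] − [6].
This gives a 10×30 integer matrix of rank 9; reducing to Smith normal form yields diagonal entries (1,1,1,1,1,1,1,1,1).

∂_2: C_2 → C_1 sends each 2-simplex [p,q,r] to [q,r] − [p,r] + [p,q]. For instance
  ∂[4,5,7] = [5,7] − [4,7] + [4,5],
  ∂[1,5,6] = [5,6] − [1,6] + [1,5].
This gives a 30×20 integer matrix of rank 20; reducing to Smith normal form yields diagonal entries (1,1,1,1,1,1,1,1,1,1,1,1,1,1,1,1,1,1,1,2).

From H_k ≅ ker(∂_k) / im(∂_{k+1}) we obtain:

  H_0: rank C_0 − rank ∂_1 = 10 − 9 = 1, and the invariant factors of ∂_1 are all 1, so H_0 = Z.
  H_1: rank ker ∂_1 − rank ∂_2 = (30 − 9) − 20 = 1, and ∂_2 has invariant factor 2 > 1, so H_1 = Z ⊕ Z/2Z.
  H_2: rank ker ∂_2 − rank ∂_3 = (20 − 20) − 0 = 0, and there is no ∂_3, so H_2 = 0.

H_0 = Z,  H_1 = Z ⊕ Z/2Z,  H_2 = 0.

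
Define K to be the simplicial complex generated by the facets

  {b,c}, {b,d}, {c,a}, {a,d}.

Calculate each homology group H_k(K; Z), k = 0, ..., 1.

K has 4 vertices, 4 edges.
rank ∂_0 = 0, rank ∂_1 = 3 ⇒ b_0 = 4 − 0 − 3 = 1; all invariant factors of ∂_1 are 1 so no torsion. So H_0 = Z.
rank ∂_1 = 3, rank ∂_2 = 0 ⇒ b_1 = 4 − 3 − 0 = 1. So H_1 = Z.

H_0 ≅ Z,  H_1 ≅ Z.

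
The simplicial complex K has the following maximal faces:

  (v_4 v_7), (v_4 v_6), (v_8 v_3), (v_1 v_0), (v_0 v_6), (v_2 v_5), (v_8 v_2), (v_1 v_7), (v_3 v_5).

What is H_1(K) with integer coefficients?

Take the total order v_0 < v_1 < v_2 < v_3 < v_4 < v_5 < v_6 < v_7 < v_8 on the vertex set. Then K (dimension 1) consists of the simplices:

  0-simplices (9): [v_0], [v_1], [v_2], [v_3], [v_4], [v_5], [v_6], [v_7], [v_8]
  1-simplices (9): [v_0,v_1], [v_0,v_6], [v_1,v_7], [v_2,v_5], [v_2,v_8], [v_3,v_5], [v_3,v_8], [v_4,v_6], [v_4,v_7]

Hence C_0 ≅ Z^9, C_1 ≅ Z^9.

Boundary ∂_1: C_1 → C_0 maps an edge to its endpoints' difference, ∂[p,q] = q − p.
The resulting 9×9 matrix has rank 7, and its Smith normal form has invariant factors (1,1,1,1,1,1,1).

Computing H_k = (kernel of ∂_k) / (image of ∂_{k+1}):

  H_1: rank ker ∂_1 − rank ∂_2 = (9 − 7) − 0 = 2, and there is no ∂_2, so H_1 = Z^2.

H_1 = Z^2.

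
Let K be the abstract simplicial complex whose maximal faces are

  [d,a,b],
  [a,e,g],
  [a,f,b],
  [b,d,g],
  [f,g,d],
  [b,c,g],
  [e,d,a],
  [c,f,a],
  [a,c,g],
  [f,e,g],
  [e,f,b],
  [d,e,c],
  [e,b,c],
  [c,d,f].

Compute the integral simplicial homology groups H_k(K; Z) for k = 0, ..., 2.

H_0 = Z,  H_1 = Z^2,  H_2 = Z.

We work with the vertex ordering a < b < c < d < e < f < g. The simplices of K, each written with vertices in increasing order, are:

  0-simplices (7): a, b, c, d, e, f, g
  1-simplices (21): ab, ac, ad, ae, af, ag, bc, bd, be, bf, bg, cd, ce, cf, cg, de, df, dg, ef, eg, fg
  2-simplices (14): abd, abf, acf, acg, ade, aeg, bce, bcg, bdg, bef, cde, cdf, dfg, efg

giving chain groups C_0 ≅ Z^7, C_1 ≅ Z^21, C_2 ≅ Z^14.

Boundary ∂_1: C_1 → C_0 sends each edge [p,q] (with p < q) to q − p. For instance
  ∂eg = g − e.
As a 7×21 matrix over Z this has rank 6, with invariant factors (1,1,1,1,1,1).

∂_2: C_2 → C_1 maps a triangle to the signed sum of its edges. For instance
  ∂ade = de − ae + ad,
  ∂bce = ce − be + bc.
As a 21×14 matrix over Z this has rank 13, with invariant factors (1,1,1,1,1,1,1,1,1,1,1,1,1).

Reading off H_k = ker ∂_k / im ∂_{k+1}:

  H_0: rank C_0 − rank ∂_1 = 7 − 6 = 1, and the invariant factors of ∂_1 are all 1, so H_0 ≅ Z.
  H_1: rank ker ∂_1 − rank ∂_2 = (21 − 6) − 13 = 2, and the invariant factors of ∂_2 are all 1, so H_1 ≅ Z^2.
  H_2: rank ker ∂_2 − rank ∂_3 = (14 − 13) − 0 = 1, and there is no ∂_3, so H_2 ≅ Z.

As a check, the Euler characteristic is 7 − 21 + 14 = 0, which agrees with 1 − 2 + 1 = 0.
(K is a triangulation of the torus T^2.)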